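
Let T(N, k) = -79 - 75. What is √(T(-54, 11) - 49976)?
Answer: 3*I*√5570 ≈ 223.9*I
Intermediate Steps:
T(N, k) = -154
√(T(-54, 11) - 49976) = √(-154 - 49976) = √(-50130) = 3*I*√5570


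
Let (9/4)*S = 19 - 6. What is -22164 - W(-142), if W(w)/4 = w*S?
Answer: -169940/9 ≈ -18882.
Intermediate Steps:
S = 52/9 (S = 4*(19 - 6)/9 = (4/9)*13 = 52/9 ≈ 5.7778)
W(w) = 208*w/9 (W(w) = 4*(w*(52/9)) = 4*(52*w/9) = 208*w/9)
-22164 - W(-142) = -22164 - 208*(-142)/9 = -22164 - 1*(-29536/9) = -22164 + 29536/9 = -169940/9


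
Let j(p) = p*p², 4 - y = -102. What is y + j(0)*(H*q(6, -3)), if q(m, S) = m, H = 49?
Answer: 106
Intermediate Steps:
y = 106 (y = 4 - 1*(-102) = 4 + 102 = 106)
j(p) = p³
y + j(0)*(H*q(6, -3)) = 106 + 0³*(49*6) = 106 + 0*294 = 106 + 0 = 106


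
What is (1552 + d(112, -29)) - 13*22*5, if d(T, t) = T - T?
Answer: 122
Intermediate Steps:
d(T, t) = 0
(1552 + d(112, -29)) - 13*22*5 = (1552 + 0) - 13*22*5 = 1552 - 286*5 = 1552 - 1430 = 122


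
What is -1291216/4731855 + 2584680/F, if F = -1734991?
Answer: -14470579120456/8209725838305 ≈ -1.7626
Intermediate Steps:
-1291216/4731855 + 2584680/F = -1291216/4731855 + 2584680/(-1734991) = -1291216*1/4731855 + 2584680*(-1/1734991) = -1291216/4731855 - 2584680/1734991 = -14470579120456/8209725838305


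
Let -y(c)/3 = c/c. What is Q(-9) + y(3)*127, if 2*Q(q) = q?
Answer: -771/2 ≈ -385.50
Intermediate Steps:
Q(q) = q/2
y(c) = -3 (y(c) = -3*c/c = -3*1 = -3)
Q(-9) + y(3)*127 = (½)*(-9) - 3*127 = -9/2 - 381 = -771/2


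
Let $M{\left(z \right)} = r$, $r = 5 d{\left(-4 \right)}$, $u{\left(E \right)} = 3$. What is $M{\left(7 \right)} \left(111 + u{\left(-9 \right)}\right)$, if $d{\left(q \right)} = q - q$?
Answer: $0$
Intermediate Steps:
$d{\left(q \right)} = 0$
$r = 0$ ($r = 5 \cdot 0 = 0$)
$M{\left(z \right)} = 0$
$M{\left(7 \right)} \left(111 + u{\left(-9 \right)}\right) = 0 \left(111 + 3\right) = 0 \cdot 114 = 0$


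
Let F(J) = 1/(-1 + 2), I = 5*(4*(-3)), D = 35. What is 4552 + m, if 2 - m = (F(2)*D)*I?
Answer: 6654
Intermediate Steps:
I = -60 (I = 5*(-12) = -60)
F(J) = 1 (F(J) = 1/1 = 1)
m = 2102 (m = 2 - 1*35*(-60) = 2 - 35*(-60) = 2 - 1*(-2100) = 2 + 2100 = 2102)
4552 + m = 4552 + 2102 = 6654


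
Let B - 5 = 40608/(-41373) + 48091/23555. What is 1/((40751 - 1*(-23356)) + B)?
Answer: 108282335/6942311855687 ≈ 1.5597e-5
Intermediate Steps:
B = 656205842/108282335 (B = 5 + (40608/(-41373) + 48091/23555) = 5 + (40608*(-1/41373) + 48091*(1/23555)) = 5 + (-4512/4597 + 48091/23555) = 5 + 114794167/108282335 = 656205842/108282335 ≈ 6.0601)
1/((40751 - 1*(-23356)) + B) = 1/((40751 - 1*(-23356)) + 656205842/108282335) = 1/((40751 + 23356) + 656205842/108282335) = 1/(64107 + 656205842/108282335) = 1/(6942311855687/108282335) = 108282335/6942311855687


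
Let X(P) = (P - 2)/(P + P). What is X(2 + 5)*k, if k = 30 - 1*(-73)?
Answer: 515/14 ≈ 36.786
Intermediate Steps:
k = 103 (k = 30 + 73 = 103)
X(P) = (-2 + P)/(2*P) (X(P) = (-2 + P)/((2*P)) = (-2 + P)*(1/(2*P)) = (-2 + P)/(2*P))
X(2 + 5)*k = ((-2 + (2 + 5))/(2*(2 + 5)))*103 = ((½)*(-2 + 7)/7)*103 = ((½)*(⅐)*5)*103 = (5/14)*103 = 515/14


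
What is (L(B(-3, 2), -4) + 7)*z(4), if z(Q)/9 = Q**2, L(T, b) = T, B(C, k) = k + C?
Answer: 864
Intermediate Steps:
B(C, k) = C + k
z(Q) = 9*Q**2
(L(B(-3, 2), -4) + 7)*z(4) = ((-3 + 2) + 7)*(9*4**2) = (-1 + 7)*(9*16) = 6*144 = 864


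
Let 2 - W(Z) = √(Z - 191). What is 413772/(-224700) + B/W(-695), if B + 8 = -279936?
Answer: -1051459089/1666525 - 139972*I*√886/445 ≈ -630.93 - 9362.6*I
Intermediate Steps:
W(Z) = 2 - √(-191 + Z) (W(Z) = 2 - √(Z - 191) = 2 - √(-191 + Z))
B = -279944 (B = -8 - 279936 = -279944)
413772/(-224700) + B/W(-695) = 413772/(-224700) - 279944/(2 - √(-191 - 695)) = 413772*(-1/224700) - 279944/(2 - √(-886)) = -34481/18725 - 279944/(2 - I*√886)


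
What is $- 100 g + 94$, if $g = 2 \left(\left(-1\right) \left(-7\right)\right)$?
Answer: $-1306$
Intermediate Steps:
$g = 14$ ($g = 2 \cdot 7 = 14$)
$- 100 g + 94 = \left(-100\right) 14 + 94 = -1400 + 94 = -1306$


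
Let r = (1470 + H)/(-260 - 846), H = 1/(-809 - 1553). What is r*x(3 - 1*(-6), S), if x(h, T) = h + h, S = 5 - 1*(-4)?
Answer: -31249251/1306186 ≈ -23.924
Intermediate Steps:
H = -1/2362 (H = 1/(-2362) = -1/2362 ≈ -0.00042337)
r = -3472139/2612372 (r = (1470 - 1/2362)/(-260 - 846) = (3472139/2362)/(-1106) = (3472139/2362)*(-1/1106) = -3472139/2612372 ≈ -1.3291)
S = 9 (S = 5 + 4 = 9)
x(h, T) = 2*h
r*x(3 - 1*(-6), S) = -3472139*(3 - 1*(-6))/1306186 = -3472139*(3 + 6)/1306186 = -3472139*9/1306186 = -3472139/2612372*18 = -31249251/1306186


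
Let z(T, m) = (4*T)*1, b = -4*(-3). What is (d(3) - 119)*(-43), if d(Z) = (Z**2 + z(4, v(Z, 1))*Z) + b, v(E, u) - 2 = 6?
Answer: 2150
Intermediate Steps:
v(E, u) = 8 (v(E, u) = 2 + 6 = 8)
b = 12
z(T, m) = 4*T
d(Z) = 12 + Z**2 + 16*Z (d(Z) = (Z**2 + (4*4)*Z) + 12 = (Z**2 + 16*Z) + 12 = 12 + Z**2 + 16*Z)
(d(3) - 119)*(-43) = ((12 + 3**2 + 16*3) - 119)*(-43) = ((12 + 9 + 48) - 119)*(-43) = (69 - 119)*(-43) = -50*(-43) = 2150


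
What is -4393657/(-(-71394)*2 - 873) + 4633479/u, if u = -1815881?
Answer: -8635918439102/257700752115 ≈ -33.511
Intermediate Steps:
-4393657/(-(-71394)*2 - 873) + 4633479/u = -4393657/(-(-71394)*2 - 873) + 4633479/(-1815881) = -4393657/(-438*(-326) - 873) + 4633479*(-1/1815881) = -4393657/(142788 - 873) - 4633479/1815881 = -4393657/141915 - 4633479/1815881 = -8635918439102/257700752115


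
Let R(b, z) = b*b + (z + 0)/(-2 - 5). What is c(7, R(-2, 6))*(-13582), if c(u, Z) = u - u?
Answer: 0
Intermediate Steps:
R(b, z) = b² - z/7 (R(b, z) = b² + z/(-7) = b² + z*(-⅐) = b² - z/7)
c(u, Z) = 0
c(7, R(-2, 6))*(-13582) = 0*(-13582) = 0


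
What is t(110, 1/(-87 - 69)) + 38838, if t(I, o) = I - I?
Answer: 38838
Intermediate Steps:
t(I, o) = 0
t(110, 1/(-87 - 69)) + 38838 = 0 + 38838 = 38838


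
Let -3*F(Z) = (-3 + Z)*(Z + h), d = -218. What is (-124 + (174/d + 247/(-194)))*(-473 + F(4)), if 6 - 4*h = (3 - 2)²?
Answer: 5062553595/84584 ≈ 59852.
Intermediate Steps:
h = 5/4 (h = 3/2 - (3 - 2)²/4 = 3/2 - ¼*1² = 3/2 - ¼*1 = 3/2 - ¼ = 5/4 ≈ 1.2500)
F(Z) = -(-3 + Z)*(5/4 + Z)/3 (F(Z) = -(-3 + Z)*(Z + 5/4)/3 = -(-3 + Z)*(5/4 + Z)/3)
(-124 + (174/d + 247/(-194)))*(-473 + F(4)) = (-124 + (174/(-218) + 247/(-194)))*(-473 + (5/4 - ⅓*4² + (7/12)*4)) = (-124 + (174*(-1/218) + 247*(-1/194)))*(-473 + (5/4 - ⅓*16 + 7/3)) = (-124 + (-87/109 - 247/194))*(-473 + (5/4 - 16/3 + 7/3)) = (-124 - 43801/21146)*(-473 - 7/4) = -2665905/21146*(-1899/4) = 5062553595/84584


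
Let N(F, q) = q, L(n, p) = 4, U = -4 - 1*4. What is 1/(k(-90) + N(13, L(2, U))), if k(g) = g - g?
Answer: ¼ ≈ 0.25000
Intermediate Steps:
U = -8 (U = -4 - 4 = -8)
k(g) = 0
1/(k(-90) + N(13, L(2, U))) = 1/(0 + 4) = 1/4 = ¼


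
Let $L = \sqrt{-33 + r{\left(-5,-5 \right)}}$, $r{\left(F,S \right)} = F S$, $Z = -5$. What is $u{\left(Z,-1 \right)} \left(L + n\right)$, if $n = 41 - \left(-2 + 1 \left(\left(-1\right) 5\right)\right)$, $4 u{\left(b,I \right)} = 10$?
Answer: $120 + 5 i \sqrt{2} \approx 120.0 + 7.0711 i$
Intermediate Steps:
$u{\left(b,I \right)} = \frac{5}{2}$ ($u{\left(b,I \right)} = \frac{1}{4} \cdot 10 = \frac{5}{2}$)
$n = 48$ ($n = 41 - \left(-2 + 1 \left(-5\right)\right) = 41 - \left(-2 - 5\right) = 41 - -7 = 41 + 7 = 48$)
$L = 2 i \sqrt{2}$ ($L = \sqrt{-33 - -25} = \sqrt{-33 + 25} = \sqrt{-8} = 2 i \sqrt{2} \approx 2.8284 i$)
$u{\left(Z,-1 \right)} \left(L + n\right) = \frac{5 \left(2 i \sqrt{2} + 48\right)}{2} = \frac{5 \left(48 + 2 i \sqrt{2}\right)}{2} = 120 + 5 i \sqrt{2}$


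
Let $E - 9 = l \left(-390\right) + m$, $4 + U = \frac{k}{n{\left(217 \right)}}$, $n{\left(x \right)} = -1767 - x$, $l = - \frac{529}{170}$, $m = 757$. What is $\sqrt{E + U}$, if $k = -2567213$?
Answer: $\frac{\sqrt{58115062547}}{4216} \approx 57.18$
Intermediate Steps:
$l = - \frac{529}{170}$ ($l = \left(-529\right) \frac{1}{170} = - \frac{529}{170} \approx -3.1118$)
$U = \frac{2559277}{1984}$ ($U = -4 - \frac{2567213}{-1767 - 217} = -4 - \frac{2567213}{-1984} = -4 - - \frac{2567213}{1984} = -4 + \frac{2567213}{1984} = \frac{2559277}{1984} \approx 1290.0$)
$E = \frac{33653}{17}$ ($E = 9 + \left(\left(- \frac{529}{170}\right) \left(-390\right) + 757\right) = 9 + \left(\frac{20631}{17} + 757\right) = 9 + \frac{33500}{17} = \frac{33653}{17} \approx 1979.6$)
$\sqrt{E + U} = \sqrt{\frac{33653}{17} + \frac{2559277}{1984}} = \sqrt{\frac{110275261}{33728}} = \frac{\sqrt{58115062547}}{4216}$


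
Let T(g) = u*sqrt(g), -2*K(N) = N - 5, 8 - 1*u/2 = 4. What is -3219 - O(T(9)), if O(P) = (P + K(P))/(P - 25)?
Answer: -6409/2 ≈ -3204.5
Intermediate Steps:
u = 8 (u = 16 - 2*4 = 16 - 8 = 8)
K(N) = 5/2 - N/2 (K(N) = -(N - 5)/2 = -(-5 + N)/2 = 5/2 - N/2)
T(g) = 8*sqrt(g)
O(P) = (5/2 + P/2)/(-25 + P) (O(P) = (P + (5/2 - P/2))/(P - 25) = (5/2 + P/2)/(-25 + P))
-3219 - O(T(9)) = -3219 - (5 + 8*sqrt(9))/(2*(-25 + 8*sqrt(9))) = -3219 - (5 + 8*3)/(2*(-25 + 8*3)) = -3219 - (5 + 24)/(2*(-25 + 24)) = -3219 - 29/(2*(-1)) = -3219 - (-1)*29/2 = -3219 - 1*(-29/2) = -3219 + 29/2 = -6409/2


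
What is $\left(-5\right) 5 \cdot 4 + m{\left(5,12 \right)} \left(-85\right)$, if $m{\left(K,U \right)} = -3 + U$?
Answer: $-865$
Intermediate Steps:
$\left(-5\right) 5 \cdot 4 + m{\left(5,12 \right)} \left(-85\right) = \left(-5\right) 5 \cdot 4 + \left(-3 + 12\right) \left(-85\right) = \left(-25\right) 4 + 9 \left(-85\right) = -100 - 765 = -865$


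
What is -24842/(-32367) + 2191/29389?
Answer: 800997635/951233763 ≈ 0.84206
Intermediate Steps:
-24842/(-32367) + 2191/29389 = -24842*(-1/32367) + 2191*(1/29389) = 24842/32367 + 2191/29389 = 800997635/951233763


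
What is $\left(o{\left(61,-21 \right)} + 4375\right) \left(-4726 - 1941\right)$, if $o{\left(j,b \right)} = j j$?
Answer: $-53976032$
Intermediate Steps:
$o{\left(j,b \right)} = j^{2}$
$\left(o{\left(61,-21 \right)} + 4375\right) \left(-4726 - 1941\right) = \left(61^{2} + 4375\right) \left(-4726 - 1941\right) = \left(3721 + 4375\right) \left(-6667\right) = 8096 \left(-6667\right) = -53976032$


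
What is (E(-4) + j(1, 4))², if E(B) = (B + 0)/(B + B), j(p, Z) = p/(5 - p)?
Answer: 9/16 ≈ 0.56250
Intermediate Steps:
E(B) = ½ (E(B) = B/((2*B)) = B*(1/(2*B)) = ½)
(E(-4) + j(1, 4))² = (½ - 1*1/(-5 + 1))² = (½ - 1*1/(-4))² = (½ - 1*1*(-¼))² = (½ + ¼)² = (¾)² = 9/16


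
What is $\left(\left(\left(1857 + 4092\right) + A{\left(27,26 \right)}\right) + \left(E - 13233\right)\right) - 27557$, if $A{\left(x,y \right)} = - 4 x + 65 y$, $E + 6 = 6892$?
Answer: $-26373$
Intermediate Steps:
$E = 6886$ ($E = -6 + 6892 = 6886$)
$\left(\left(\left(1857 + 4092\right) + A{\left(27,26 \right)}\right) + \left(E - 13233\right)\right) - 27557 = \left(\left(\left(1857 + 4092\right) + \left(\left(-4\right) 27 + 65 \cdot 26\right)\right) + \left(6886 - 13233\right)\right) - 27557 = \left(\left(5949 + \left(-108 + 1690\right)\right) + \left(6886 - 13233\right)\right) - 27557 = \left(\left(5949 + 1582\right) - 6347\right) - 27557 = \left(7531 - 6347\right) - 27557 = 1184 - 27557 = -26373$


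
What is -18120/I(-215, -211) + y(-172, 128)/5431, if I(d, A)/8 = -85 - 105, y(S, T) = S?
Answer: 2453707/206378 ≈ 11.889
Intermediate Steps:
I(d, A) = -1520 (I(d, A) = 8*(-85 - 105) = 8*(-190) = -1520)
-18120/I(-215, -211) + y(-172, 128)/5431 = -18120/(-1520) - 172/5431 = -18120*(-1/1520) - 172*1/5431 = 453/38 - 172/5431 = 2453707/206378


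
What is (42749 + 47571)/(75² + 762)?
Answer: 90320/6387 ≈ 14.141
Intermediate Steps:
(42749 + 47571)/(75² + 762) = 90320/(5625 + 762) = 90320/6387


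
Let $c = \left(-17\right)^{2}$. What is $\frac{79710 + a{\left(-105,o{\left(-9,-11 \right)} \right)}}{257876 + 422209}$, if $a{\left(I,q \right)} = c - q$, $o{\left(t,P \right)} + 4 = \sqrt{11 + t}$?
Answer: $\frac{11429}{97155} - \frac{\sqrt{2}}{680085} \approx 0.11763$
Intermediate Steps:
$c = 289$
$o{\left(t,P \right)} = -4 + \sqrt{11 + t}$
$a{\left(I,q \right)} = 289 - q$
$\frac{79710 + a{\left(-105,o{\left(-9,-11 \right)} \right)}}{257876 + 422209} = \frac{79710 + \left(289 - \left(-4 + \sqrt{11 - 9}\right)\right)}{257876 + 422209} = \frac{79710 + \left(289 - \left(-4 + \sqrt{2}\right)\right)}{680085} = \left(79710 + \left(289 + \left(4 - \sqrt{2}\right)\right)\right) \frac{1}{680085} = \left(79710 + \left(293 - \sqrt{2}\right)\right) \frac{1}{680085} = \left(80003 - \sqrt{2}\right) \frac{1}{680085} = \frac{11429}{97155} - \frac{\sqrt{2}}{680085}$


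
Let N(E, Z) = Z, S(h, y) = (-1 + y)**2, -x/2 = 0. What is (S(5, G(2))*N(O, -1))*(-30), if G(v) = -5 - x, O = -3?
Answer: 1080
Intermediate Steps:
x = 0 (x = -2*0 = 0)
G(v) = -5 (G(v) = -5 - 1*0 = -5 + 0 = -5)
(S(5, G(2))*N(O, -1))*(-30) = ((-1 - 5)**2*(-1))*(-30) = ((-6)**2*(-1))*(-30) = (36*(-1))*(-30) = -36*(-30) = 1080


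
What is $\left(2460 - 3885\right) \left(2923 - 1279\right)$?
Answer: $-2342700$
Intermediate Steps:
$\left(2460 - 3885\right) \left(2923 - 1279\right) = \left(-1425\right) 1644 = -2342700$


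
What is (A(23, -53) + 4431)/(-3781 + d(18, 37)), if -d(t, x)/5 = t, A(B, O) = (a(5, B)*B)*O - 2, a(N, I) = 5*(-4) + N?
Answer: -22714/3871 ≈ -5.8677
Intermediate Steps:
a(N, I) = -20 + N
A(B, O) = -2 - 15*B*O (A(B, O) = ((-20 + 5)*B)*O - 2 = (-15*B)*O - 2 = -15*B*O - 2 = -2 - 15*B*O)
d(t, x) = -5*t
(A(23, -53) + 4431)/(-3781 + d(18, 37)) = ((-2 - 15*23*(-53)) + 4431)/(-3781 - 5*18) = ((-2 + 18285) + 4431)/(-3781 - 90) = (18283 + 4431)/(-3871) = 22714*(-1/3871) = -22714/3871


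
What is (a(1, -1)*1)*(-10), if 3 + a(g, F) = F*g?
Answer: 40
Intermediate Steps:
a(g, F) = -3 + F*g
(a(1, -1)*1)*(-10) = ((-3 - 1*1)*1)*(-10) = ((-3 - 1)*1)*(-10) = -4*1*(-10) = -4*(-10) = 40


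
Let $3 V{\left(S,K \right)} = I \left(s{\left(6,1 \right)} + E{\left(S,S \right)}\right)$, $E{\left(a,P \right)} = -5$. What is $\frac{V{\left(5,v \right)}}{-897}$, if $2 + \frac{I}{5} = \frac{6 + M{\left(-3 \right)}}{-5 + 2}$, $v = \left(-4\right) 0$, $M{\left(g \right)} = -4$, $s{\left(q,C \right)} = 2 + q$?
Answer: $\frac{40}{2691} \approx 0.014864$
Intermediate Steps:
$v = 0$
$I = - \frac{40}{3}$ ($I = -10 + 5 \frac{6 - 4}{-5 + 2} = -10 + 5 \frac{2}{-3} = -10 + 5 \cdot 2 \left(- \frac{1}{3}\right) = -10 + 5 \left(- \frac{2}{3}\right) = -10 - \frac{10}{3} = - \frac{40}{3} \approx -13.333$)
$V{\left(S,K \right)} = - \frac{40}{3}$ ($V{\left(S,K \right)} = \frac{\left(- \frac{40}{3}\right) \left(\left(2 + 6\right) - 5\right)}{3} = \frac{\left(- \frac{40}{3}\right) \left(8 - 5\right)}{3} = \frac{\left(- \frac{40}{3}\right) 3}{3} = \frac{1}{3} \left(-40\right) = - \frac{40}{3}$)
$\frac{V{\left(5,v \right)}}{-897} = - \frac{40}{3 \left(-897\right)} = \left(- \frac{40}{3}\right) \left(- \frac{1}{897}\right) = \frac{40}{2691}$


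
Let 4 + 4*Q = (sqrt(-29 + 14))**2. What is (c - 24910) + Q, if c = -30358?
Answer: -221091/4 ≈ -55273.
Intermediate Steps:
Q = -19/4 (Q = -1 + (sqrt(-29 + 14))**2/4 = -1 + (sqrt(-15))**2/4 = -1 + (I*sqrt(15))**2/4 = -1 + (1/4)*(-15) = -1 - 15/4 = -19/4 ≈ -4.7500)
(c - 24910) + Q = (-30358 - 24910) - 19/4 = -55268 - 19/4 = -221091/4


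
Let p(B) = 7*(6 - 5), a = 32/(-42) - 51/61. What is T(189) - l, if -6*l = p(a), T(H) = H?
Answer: 1141/6 ≈ 190.17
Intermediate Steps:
a = -2047/1281 (a = 32*(-1/42) - 51*1/61 = -16/21 - 51/61 = -2047/1281 ≈ -1.5980)
p(B) = 7 (p(B) = 7*1 = 7)
l = -7/6 (l = -⅙*7 = -7/6 ≈ -1.1667)
T(189) - l = 189 - 1*(-7/6) = 189 + 7/6 = 1141/6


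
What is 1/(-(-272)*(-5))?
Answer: -1/1360 ≈ -0.00073529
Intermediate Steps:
1/(-(-272)*(-5)) = 1/(-1*1360) = 1/(-1360) = -1/1360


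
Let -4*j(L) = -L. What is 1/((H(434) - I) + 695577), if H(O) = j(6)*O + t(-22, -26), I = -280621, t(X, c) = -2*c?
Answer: 1/976901 ≈ 1.0236e-6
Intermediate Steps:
j(L) = L/4 (j(L) = -(-1)*L/4 = L/4)
H(O) = 52 + 3*O/2 (H(O) = ((¼)*6)*O - 2*(-26) = 3*O/2 + 52 = 52 + 3*O/2)
1/((H(434) - I) + 695577) = 1/(((52 + (3/2)*434) - 1*(-280621)) + 695577) = 1/(((52 + 651) + 280621) + 695577) = 1/((703 + 280621) + 695577) = 1/(281324 + 695577) = 1/976901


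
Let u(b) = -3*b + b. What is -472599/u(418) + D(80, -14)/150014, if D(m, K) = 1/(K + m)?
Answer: 53172349799/94058778 ≈ 565.31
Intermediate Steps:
u(b) = -2*b
-472599/u(418) + D(80, -14)/150014 = -472599/((-2*418)) + 1/((-14 + 80)*150014) = -472599/(-836) + (1/150014)/66 = -472599*(-1/836) + (1/66)*(1/150014) = 472599/836 + 1/9900924 = 53172349799/94058778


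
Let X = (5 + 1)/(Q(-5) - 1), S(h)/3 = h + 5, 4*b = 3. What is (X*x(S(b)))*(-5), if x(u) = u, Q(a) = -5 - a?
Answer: 1035/2 ≈ 517.50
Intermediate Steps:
b = ¾ (b = (¼)*3 = ¾ ≈ 0.75000)
S(h) = 15 + 3*h (S(h) = 3*(h + 5) = 3*(5 + h) = 15 + 3*h)
X = -6 (X = (5 + 1)/((-5 - 1*(-5)) - 1) = 6/((-5 + 5) - 1) = 6/(0 - 1) = 6/(-1) = 6*(-1) = -6)
(X*x(S(b)))*(-5) = -6*(15 + 3*(¾))*(-5) = -6*(15 + 9/4)*(-5) = -6*69/4*(-5) = -207/2*(-5) = 1035/2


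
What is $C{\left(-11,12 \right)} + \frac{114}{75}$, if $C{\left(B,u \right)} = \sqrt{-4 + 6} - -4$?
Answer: $\frac{138}{25} + \sqrt{2} \approx 6.9342$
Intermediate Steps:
$C{\left(B,u \right)} = 4 + \sqrt{2}$ ($C{\left(B,u \right)} = \sqrt{2} + 4 = 4 + \sqrt{2}$)
$C{\left(-11,12 \right)} + \frac{114}{75} = \left(4 + \sqrt{2}\right) + \frac{114}{75} = \left(4 + \sqrt{2}\right) + 114 \cdot \frac{1}{75} = \left(4 + \sqrt{2}\right) + \frac{38}{25} = \frac{138}{25} + \sqrt{2}$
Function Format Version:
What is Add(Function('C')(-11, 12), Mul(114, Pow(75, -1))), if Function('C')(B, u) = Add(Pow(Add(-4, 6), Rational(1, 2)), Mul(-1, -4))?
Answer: Add(Rational(138, 25), Pow(2, Rational(1, 2))) ≈ 6.9342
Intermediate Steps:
Function('C')(B, u) = Add(4, Pow(2, Rational(1, 2))) (Function('C')(B, u) = Add(Pow(2, Rational(1, 2)), 4) = Add(4, Pow(2, Rational(1, 2))))
Add(Function('C')(-11, 12), Mul(114, Pow(75, -1))) = Add(Add(4, Pow(2, Rational(1, 2))), Mul(114, Pow(75, -1))) = Add(Add(4, Pow(2, Rational(1, 2))), Mul(114, Rational(1, 75))) = Add(Add(4, Pow(2, Rational(1, 2))), Rational(38, 25)) = Add(Rational(138, 25), Pow(2, Rational(1, 2)))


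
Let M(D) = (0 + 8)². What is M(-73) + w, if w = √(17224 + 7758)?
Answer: 64 + √24982 ≈ 222.06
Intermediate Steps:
M(D) = 64 (M(D) = 8² = 64)
w = √24982 ≈ 158.06
M(-73) + w = 64 + √24982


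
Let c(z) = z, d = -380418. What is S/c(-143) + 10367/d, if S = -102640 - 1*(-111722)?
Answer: -3456438757/54399774 ≈ -63.538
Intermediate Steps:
S = 9082 (S = -102640 + 111722 = 9082)
S/c(-143) + 10367/d = 9082/(-143) + 10367/(-380418) = 9082*(-1/143) + 10367*(-1/380418) = -9082/143 - 10367/380418 = -3456438757/54399774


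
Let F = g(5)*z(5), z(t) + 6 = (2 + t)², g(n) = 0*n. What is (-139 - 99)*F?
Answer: 0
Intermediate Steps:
g(n) = 0
z(t) = -6 + (2 + t)²
F = 0 (F = 0*(-6 + (2 + 5)²) = 0*(-6 + 7²) = 0*(-6 + 49) = 0*43 = 0)
(-139 - 99)*F = (-139 - 99)*0 = -238*0 = 0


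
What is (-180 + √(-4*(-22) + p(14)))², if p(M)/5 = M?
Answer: (180 - √158)² ≈ 28033.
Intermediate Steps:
p(M) = 5*M
(-180 + √(-4*(-22) + p(14)))² = (-180 + √(-4*(-22) + 5*14))² = (-180 + √(88 + 70))² = (-180 + √158)²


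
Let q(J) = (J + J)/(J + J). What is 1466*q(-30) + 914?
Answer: 2380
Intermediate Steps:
q(J) = 1 (q(J) = (2*J)/((2*J)) = (2*J)*(1/(2*J)) = 1)
1466*q(-30) + 914 = 1466*1 + 914 = 1466 + 914 = 2380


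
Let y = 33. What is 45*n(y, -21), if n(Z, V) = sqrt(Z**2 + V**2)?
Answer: 135*sqrt(170) ≈ 1760.2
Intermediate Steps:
n(Z, V) = sqrt(V**2 + Z**2)
45*n(y, -21) = 45*sqrt((-21)**2 + 33**2) = 45*sqrt(441 + 1089) = 45*sqrt(1530) = 45*(3*sqrt(170)) = 135*sqrt(170)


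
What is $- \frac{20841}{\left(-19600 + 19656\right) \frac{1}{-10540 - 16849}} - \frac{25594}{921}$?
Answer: $\frac{525718397965}{51576} \approx 1.0193 \cdot 10^{7}$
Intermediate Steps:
$- \frac{20841}{\left(-19600 + 19656\right) \frac{1}{-10540 - 16849}} - \frac{25594}{921} = - \frac{20841}{56 \frac{1}{-27389}} - \frac{25594}{921} = - \frac{20841}{56 \left(- \frac{1}{27389}\right)} - \frac{25594}{921} = - \frac{20841}{- \frac{56}{27389}} - \frac{25594}{921} = \left(-20841\right) \left(- \frac{27389}{56}\right) - \frac{25594}{921} = \frac{570814149}{56} - \frac{25594}{921} = \frac{525718397965}{51576}$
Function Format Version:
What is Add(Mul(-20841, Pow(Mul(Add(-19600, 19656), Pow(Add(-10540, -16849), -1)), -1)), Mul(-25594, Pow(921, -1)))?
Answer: Rational(525718397965, 51576) ≈ 1.0193e+7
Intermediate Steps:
Add(Mul(-20841, Pow(Mul(Add(-19600, 19656), Pow(Add(-10540, -16849), -1)), -1)), Mul(-25594, Pow(921, -1))) = Add(Mul(-20841, Pow(Mul(56, Pow(-27389, -1)), -1)), Mul(-25594, Rational(1, 921))) = Add(Mul(-20841, Pow(Mul(56, Rational(-1, 27389)), -1)), Rational(-25594, 921)) = Add(Mul(-20841, Pow(Rational(-56, 27389), -1)), Rational(-25594, 921)) = Add(Mul(-20841, Rational(-27389, 56)), Rational(-25594, 921)) = Add(Rational(570814149, 56), Rational(-25594, 921)) = Rational(525718397965, 51576)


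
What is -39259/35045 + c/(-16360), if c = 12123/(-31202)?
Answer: -93208881823/83205749360 ≈ -1.1202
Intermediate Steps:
c = -12123/31202 (c = 12123*(-1/31202) = -12123/31202 ≈ -0.38853)
-39259/35045 + c/(-16360) = -39259/35045 - 12123/31202/(-16360) = -39259*1/35045 - 12123/31202*(-1/16360) = -913/815 + 12123/510464720 = -93208881823/83205749360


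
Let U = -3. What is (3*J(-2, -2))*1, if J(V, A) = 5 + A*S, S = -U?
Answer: -3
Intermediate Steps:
S = 3 (S = -1*(-3) = 3)
J(V, A) = 5 + 3*A (J(V, A) = 5 + A*3 = 5 + 3*A)
(3*J(-2, -2))*1 = (3*(5 + 3*(-2)))*1 = (3*(5 - 6))*1 = (3*(-1))*1 = -3*1 = -3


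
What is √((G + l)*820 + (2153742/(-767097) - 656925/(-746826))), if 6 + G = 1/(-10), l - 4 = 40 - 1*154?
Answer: I*√42861440787215779839247598/21218073486 ≈ 308.55*I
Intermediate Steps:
l = -110 (l = 4 + (40 - 1*154) = 4 + (40 - 154) = 4 - 114 = -110)
G = -61/10 (G = -6 + 1/(-10) = -6 - ⅒ = -61/10 ≈ -6.1000)
√((G + l)*820 + (2153742/(-767097) - 656925/(-746826))) = √((-61/10 - 110)*820 + (2153742/(-767097) - 656925/(-746826))) = √(-1161/10*820 + (2153742*(-1/767097) - 656925*(-1/746826))) = √(-95202 + (-717914/255699 + 218975/248942)) = √(-95202 - 122727258463/63654220458) = √(-6060131823300979/63654220458) = I*√42861440787215779839247598/21218073486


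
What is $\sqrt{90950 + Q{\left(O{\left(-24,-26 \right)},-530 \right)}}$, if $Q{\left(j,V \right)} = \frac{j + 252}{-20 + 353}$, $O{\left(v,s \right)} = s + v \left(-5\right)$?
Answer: $\frac{2 \sqrt{280151938}}{111} \approx 301.58$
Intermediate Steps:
$O{\left(v,s \right)} = s - 5 v$
$Q{\left(j,V \right)} = \frac{28}{37} + \frac{j}{333}$ ($Q{\left(j,V \right)} = \frac{252 + j}{333} = \left(252 + j\right) \frac{1}{333} = \frac{28}{37} + \frac{j}{333}$)
$\sqrt{90950 + Q{\left(O{\left(-24,-26 \right)},-530 \right)}} = \sqrt{90950 + \left(\frac{28}{37} + \frac{-26 - -120}{333}\right)} = \sqrt{90950 + \left(\frac{28}{37} + \frac{-26 + 120}{333}\right)} = \sqrt{90950 + \left(\frac{28}{37} + \frac{1}{333} \cdot 94\right)} = \sqrt{90950 + \left(\frac{28}{37} + \frac{94}{333}\right)} = \sqrt{90950 + \frac{346}{333}} = \sqrt{\frac{30286696}{333}} = \frac{2 \sqrt{280151938}}{111}$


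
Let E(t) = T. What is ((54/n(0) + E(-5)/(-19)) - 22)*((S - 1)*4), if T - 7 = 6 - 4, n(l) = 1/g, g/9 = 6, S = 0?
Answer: -219908/19 ≈ -11574.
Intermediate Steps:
g = 54 (g = 9*6 = 54)
n(l) = 1/54
T = 9 (T = 7 + (6 - 4) = 7 + 2 = 9)
E(t) = 9
((54/n(0) + E(-5)/(-19)) - 22)*((S - 1)*4) = ((54/(1/54) + 9/(-19)) - 22)*((0 - 1)*4) = ((54*54 + 9*(-1/19)) - 22)*(-1*4) = ((2916 - 9/19) - 22)*(-4) = (55395/19 - 22)*(-4) = (54977/19)*(-4) = -219908/19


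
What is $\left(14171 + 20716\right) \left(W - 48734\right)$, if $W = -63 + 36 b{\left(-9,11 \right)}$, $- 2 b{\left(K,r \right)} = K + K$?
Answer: $-1691077551$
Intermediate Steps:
$b{\left(K,r \right)} = - K$ ($b{\left(K,r \right)} = - \frac{K + K}{2} = - \frac{2 K}{2} = - K$)
$W = 261$ ($W = -63 + 36 \left(\left(-1\right) \left(-9\right)\right) = -63 + 36 \cdot 9 = -63 + 324 = 261$)
$\left(14171 + 20716\right) \left(W - 48734\right) = \left(14171 + 20716\right) \left(261 - 48734\right) = 34887 \left(-48473\right) = -1691077551$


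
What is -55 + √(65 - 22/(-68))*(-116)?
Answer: -55 - 58*√75514/17 ≈ -992.55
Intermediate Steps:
-55 + √(65 - 22/(-68))*(-116) = -55 + √(65 - 22*(-1/68))*(-116) = -55 + √(65 + 11/34)*(-116) = -55 + √(2221/34)*(-116) = -55 + (√75514/34)*(-116) = -55 - 58*√75514/17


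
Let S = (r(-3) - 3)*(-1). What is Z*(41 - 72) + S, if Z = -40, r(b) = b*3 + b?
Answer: 1255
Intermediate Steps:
r(b) = 4*b (r(b) = 3*b + b = 4*b)
S = 15 (S = (4*(-3) - 3)*(-1) = (-12 - 3)*(-1) = -15*(-1) = 15)
Z*(41 - 72) + S = -40*(41 - 72) + 15 = -40*(-31) + 15 = 1240 + 15 = 1255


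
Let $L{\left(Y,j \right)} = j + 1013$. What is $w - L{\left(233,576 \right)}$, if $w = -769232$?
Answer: $-770821$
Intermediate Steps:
$L{\left(Y,j \right)} = 1013 + j$
$w - L{\left(233,576 \right)} = -769232 - \left(1013 + 576\right) = -769232 - 1589 = -770821$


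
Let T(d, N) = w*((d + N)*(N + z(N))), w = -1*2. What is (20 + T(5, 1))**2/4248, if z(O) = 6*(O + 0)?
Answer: 512/531 ≈ 0.96422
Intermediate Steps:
z(O) = 6*O
w = -2
T(d, N) = -14*N*(N + d) (T(d, N) = -2*(d + N)*(N + 6*N) = -2*(N + d)*7*N = -14*N*(N + d))
(20 + T(5, 1))**2/4248 = (20 + 14*1*(-1*1 - 1*5))**2/4248 = (20 + 14*1*(-1 - 5))**2*(1/4248) = (20 + 14*1*(-6))**2*(1/4248) = (20 - 84)**2*(1/4248) = (-64)**2*(1/4248) = 4096*(1/4248) = 512/531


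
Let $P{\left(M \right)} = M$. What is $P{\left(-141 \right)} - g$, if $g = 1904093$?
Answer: $-1904234$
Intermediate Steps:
$P{\left(-141 \right)} - g = -141 - 1904093 = -1904234$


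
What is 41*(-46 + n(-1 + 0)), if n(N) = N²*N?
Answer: -1927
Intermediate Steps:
n(N) = N³
41*(-46 + n(-1 + 0)) = 41*(-46 + (-1 + 0)³) = 41*(-46 + (-1)³) = 41*(-46 - 1) = 41*(-47) = -1927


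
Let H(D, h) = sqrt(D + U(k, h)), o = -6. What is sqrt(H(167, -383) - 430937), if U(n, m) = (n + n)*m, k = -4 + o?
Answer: sqrt(-430937 + sqrt(7827)) ≈ 656.39*I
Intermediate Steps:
k = -10 (k = -4 - 6 = -10)
U(n, m) = 2*m*n (U(n, m) = (2*n)*m = 2*m*n)
H(D, h) = sqrt(D - 20*h) (H(D, h) = sqrt(D + 2*h*(-10)) = sqrt(D - 20*h))
sqrt(H(167, -383) - 430937) = sqrt(sqrt(167 - 20*(-383)) - 430937) = sqrt(sqrt(167 + 7660) - 430937) = sqrt(sqrt(7827) - 430937) = sqrt(-430937 + sqrt(7827))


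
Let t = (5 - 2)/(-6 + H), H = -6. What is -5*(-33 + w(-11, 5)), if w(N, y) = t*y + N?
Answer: 905/4 ≈ 226.25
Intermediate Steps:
t = -¼ (t = (5 - 2)/(-6 - 6) = 3/(-12) = 3*(-1/12) = -¼ ≈ -0.25000)
w(N, y) = N - y/4 (w(N, y) = -y/4 + N = N - y/4)
-5*(-33 + w(-11, 5)) = -5*(-33 + (-11 - ¼*5)) = -5*(-33 + (-11 - 5/4)) = -5*(-33 - 49/4) = -5*(-181/4) = 905/4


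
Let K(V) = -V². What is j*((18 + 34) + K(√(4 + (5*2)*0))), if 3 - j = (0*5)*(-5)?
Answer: 144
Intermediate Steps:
j = 3 (j = 3 - 0*5*(-5) = 3 - 0*(-5) = 3 - 1*0 = 3 + 0 = 3)
j*((18 + 34) + K(√(4 + (5*2)*0))) = 3*((18 + 34) - (√(4 + (5*2)*0))²) = 3*(52 - (√(4 + 10*0))²) = 3*(52 - (√(4 + 0))²) = 3*(52 - (√4)²) = 3*(52 - 1*2²) = 3*(52 - 1*4) = 3*(52 - 4) = 3*48 = 144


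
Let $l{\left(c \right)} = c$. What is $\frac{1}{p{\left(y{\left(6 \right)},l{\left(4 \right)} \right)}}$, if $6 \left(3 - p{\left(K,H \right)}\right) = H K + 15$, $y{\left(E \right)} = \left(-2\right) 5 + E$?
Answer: $\frac{6}{19} \approx 0.31579$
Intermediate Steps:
$y{\left(E \right)} = -10 + E$
$p{\left(K,H \right)} = \frac{1}{2} - \frac{H K}{6}$ ($p{\left(K,H \right)} = 3 - \frac{H K + 15}{6} = 3 - \frac{15 + H K}{6} = 3 - \left(\frac{5}{2} + \frac{H K}{6}\right) = \frac{1}{2} - \frac{H K}{6}$)
$\frac{1}{p{\left(y{\left(6 \right)},l{\left(4 \right)} \right)}} = \frac{1}{\frac{1}{2} - \frac{2 \left(-10 + 6\right)}{3}} = \frac{1}{\frac{1}{2} - \frac{2}{3} \left(-4\right)} = \frac{1}{\frac{1}{2} + \frac{8}{3}} = \frac{1}{\frac{19}{6}} = \frac{6}{19}$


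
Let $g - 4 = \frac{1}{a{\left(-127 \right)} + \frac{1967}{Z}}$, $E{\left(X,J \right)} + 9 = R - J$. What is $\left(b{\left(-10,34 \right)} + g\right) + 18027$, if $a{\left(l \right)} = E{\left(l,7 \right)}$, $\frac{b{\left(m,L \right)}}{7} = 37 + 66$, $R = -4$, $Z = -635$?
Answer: $\frac{275034949}{14667} \approx 18752.0$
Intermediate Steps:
$b{\left(m,L \right)} = 721$ ($b{\left(m,L \right)} = 7 \left(37 + 66\right) = 7 \cdot 103 = 721$)
$E{\left(X,J \right)} = -13 - J$ ($E{\left(X,J \right)} = -9 - \left(4 + J\right) = -13 - J$)
$a{\left(l \right)} = -20$ ($a{\left(l \right)} = -13 - 7 = -20$)
$g = \frac{58033}{14667}$ ($g = 4 + \frac{1}{-20 + \frac{1967}{-635}} = 4 + \frac{1}{-20 + 1967 \left(- \frac{1}{635}\right)} = 4 + \frac{1}{-20 - \frac{1967}{635}} = 4 + \frac{1}{- \frac{14667}{635}} = 4 - \frac{635}{14667} = \frac{58033}{14667} \approx 3.9567$)
$\left(b{\left(-10,34 \right)} + g\right) + 18027 = \left(721 + \frac{58033}{14667}\right) + 18027 = \frac{10632940}{14667} + 18027 = \frac{275034949}{14667}$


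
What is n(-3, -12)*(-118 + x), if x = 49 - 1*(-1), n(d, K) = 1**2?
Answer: -68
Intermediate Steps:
n(d, K) = 1
x = 50 (x = 49 + 1 = 50)
n(-3, -12)*(-118 + x) = 1*(-118 + 50) = 1*(-68) = -68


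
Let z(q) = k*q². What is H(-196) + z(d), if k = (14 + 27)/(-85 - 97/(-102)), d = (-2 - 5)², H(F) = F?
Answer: -11721290/8573 ≈ -1367.2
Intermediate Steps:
d = 49 (d = (-7)² = 49)
k = -4182/8573 (k = 41/(-85 - 97*(-1/102)) = 41/(-85 + 97/102) = 41/(-8573/102) = 41*(-102/8573) = -4182/8573 ≈ -0.48781)
z(q) = -4182*q²/8573
H(-196) + z(d) = -196 - 4182/8573*49² = -196 - 4182/8573*2401 = -196 - 10040982/8573 = -11721290/8573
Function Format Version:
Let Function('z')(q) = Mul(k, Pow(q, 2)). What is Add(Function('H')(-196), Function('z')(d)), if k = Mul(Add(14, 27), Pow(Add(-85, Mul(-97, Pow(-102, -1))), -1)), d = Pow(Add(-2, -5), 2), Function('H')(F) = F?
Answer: Rational(-11721290, 8573) ≈ -1367.2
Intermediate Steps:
d = 49 (d = Pow(-7, 2) = 49)
k = Rational(-4182, 8573) (k = Mul(41, Pow(Add(-85, Mul(-97, Rational(-1, 102))), -1)) = Mul(41, Pow(Add(-85, Rational(97, 102)), -1)) = Mul(41, Pow(Rational(-8573, 102), -1)) = Mul(41, Rational(-102, 8573)) = Rational(-4182, 8573) ≈ -0.48781)
Function('z')(q) = Mul(Rational(-4182, 8573), Pow(q, 2))
Add(Function('H')(-196), Function('z')(d)) = Add(-196, Mul(Rational(-4182, 8573), Pow(49, 2))) = Add(-196, Mul(Rational(-4182, 8573), 2401)) = Add(-196, Rational(-10040982, 8573)) = Rational(-11721290, 8573)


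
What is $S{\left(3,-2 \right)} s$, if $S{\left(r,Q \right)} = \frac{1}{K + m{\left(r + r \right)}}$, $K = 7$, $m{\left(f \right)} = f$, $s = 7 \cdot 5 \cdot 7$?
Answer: $\frac{245}{13} \approx 18.846$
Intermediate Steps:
$s = 245$ ($s = 35 \cdot 7 = 245$)
$S{\left(r,Q \right)} = \frac{1}{7 + 2 r}$ ($S{\left(r,Q \right)} = \frac{1}{7 + \left(r + r\right)} = \frac{1}{7 + 2 r}$)
$S{\left(3,-2 \right)} s = \frac{1}{7 + 2 \cdot 3} \cdot 245 = \frac{1}{7 + 6} \cdot 245 = \frac{1}{13} \cdot 245 = \frac{245}{13}$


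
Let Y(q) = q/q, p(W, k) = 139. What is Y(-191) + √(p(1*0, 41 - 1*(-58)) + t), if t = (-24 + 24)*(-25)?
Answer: 1 + √139 ≈ 12.790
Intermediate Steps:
t = 0 (t = 0*(-25) = 0)
Y(q) = 1
Y(-191) + √(p(1*0, 41 - 1*(-58)) + t) = 1 + √(139 + 0) = 1 + √139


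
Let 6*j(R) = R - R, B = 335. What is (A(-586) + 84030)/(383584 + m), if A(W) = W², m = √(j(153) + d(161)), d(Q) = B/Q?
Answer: 26396557740224/23689006293681 - 427426*√53935/23689006293681 ≈ 1.1143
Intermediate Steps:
j(R) = 0 (j(R) = (R - R)/6 = (⅙)*0 = 0)
d(Q) = 335/Q
m = √53935/161 (m = √(0 + 335/161) = √(335/161) = √53935/161 ≈ 1.4425)
(A(-586) + 84030)/(383584 + m) = ((-586)² + 84030)/(383584 + √53935/161) = (343396 + 84030)/(383584 + √53935/161) = 427426/(383584 + √53935/161)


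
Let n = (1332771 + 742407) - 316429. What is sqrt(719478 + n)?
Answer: sqrt(2478227) ≈ 1574.2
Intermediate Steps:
n = 1758749 (n = 2075178 - 316429 = 1758749)
sqrt(719478 + n) = sqrt(719478 + 1758749) = sqrt(2478227)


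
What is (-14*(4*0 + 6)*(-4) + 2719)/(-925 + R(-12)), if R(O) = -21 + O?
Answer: -3055/958 ≈ -3.1889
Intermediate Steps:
(-14*(4*0 + 6)*(-4) + 2719)/(-925 + R(-12)) = (-14*(4*0 + 6)*(-4) + 2719)/(-925 + (-21 - 12)) = (-14*(0 + 6)*(-4) + 2719)/(-925 - 33) = (-14*6*(-4) + 2719)/(-958) = (-84*(-4) + 2719)*(-1/958) = (336 + 2719)*(-1/958) = 3055*(-1/958) = -3055/958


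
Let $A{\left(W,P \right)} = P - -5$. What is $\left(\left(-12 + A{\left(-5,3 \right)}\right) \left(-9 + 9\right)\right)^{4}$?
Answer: $0$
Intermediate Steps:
$A{\left(W,P \right)} = 5 + P$ ($A{\left(W,P \right)} = P + 5 = 5 + P$)
$\left(\left(-12 + A{\left(-5,3 \right)}\right) \left(-9 + 9\right)\right)^{4} = \left(\left(-12 + \left(5 + 3\right)\right) \left(-9 + 9\right)\right)^{4} = \left(\left(-12 + 8\right) 0\right)^{4} = \left(\left(-4\right) 0\right)^{4} = 0^{4} = 0$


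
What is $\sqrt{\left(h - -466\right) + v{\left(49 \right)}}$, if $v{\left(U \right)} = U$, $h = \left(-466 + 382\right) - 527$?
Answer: $4 i \sqrt{6} \approx 9.798 i$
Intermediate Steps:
$h = -611$ ($h = -84 - 527 = -611$)
$\sqrt{\left(h - -466\right) + v{\left(49 \right)}} = \sqrt{\left(-611 - -466\right) + 49} = \sqrt{\left(-611 + 466\right) + 49} = \sqrt{-145 + 49} = \sqrt{-96} = 4 i \sqrt{6}$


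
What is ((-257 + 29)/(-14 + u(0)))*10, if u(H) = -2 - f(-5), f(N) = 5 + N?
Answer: 285/2 ≈ 142.50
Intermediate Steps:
u(H) = -2 (u(H) = -2 - (5 - 5) = -2 - 1*0 = -2 + 0 = -2)
((-257 + 29)/(-14 + u(0)))*10 = ((-257 + 29)/(-14 - 2))*10 = -228/(-16)*10 = -228*(-1/16)*10 = (57/4)*10 = 285/2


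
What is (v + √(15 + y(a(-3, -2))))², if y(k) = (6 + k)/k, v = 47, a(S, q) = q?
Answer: (47 + √13)² ≈ 2560.9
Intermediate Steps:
y(k) = (6 + k)/k
(v + √(15 + y(a(-3, -2))))² = (47 + √(15 + (6 - 2)/(-2)))² = (47 + √(15 - ½*4))² = (47 + √(15 - 2))² = (47 + √13)²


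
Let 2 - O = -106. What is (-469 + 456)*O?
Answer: -1404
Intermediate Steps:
O = 108 (O = 2 - 1*(-106) = 2 + 106 = 108)
(-469 + 456)*O = (-469 + 456)*108 = -13*108 = -1404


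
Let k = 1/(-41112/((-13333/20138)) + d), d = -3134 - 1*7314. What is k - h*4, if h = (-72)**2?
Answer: -14279022586859/688610272 ≈ -20736.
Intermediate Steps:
h = 5184
d = -10448 (d = -3134 - 7314 = -10448)
k = 13333/688610272 (k = 1/(-41112/((-13333/20138)) - 10448) = 1/(-41112/((-13333*1/20138)) - 10448) = 1/(-41112/(-13333/20138) - 10448) = 1/(-41112*(-20138/13333) - 10448) = 1/(827913456/13333 - 10448) = 1/(688610272/13333) = 13333/688610272 ≈ 1.9362e-5)
k - h*4 = 13333/688610272 - 5184*4 = 13333/688610272 - 1*20736 = 13333/688610272 - 20736 = -14279022586859/688610272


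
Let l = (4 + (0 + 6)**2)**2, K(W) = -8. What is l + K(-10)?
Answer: 1592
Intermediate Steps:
l = 1600 (l = (4 + 6**2)**2 = (4 + 36)**2 = 40**2 = 1600)
l + K(-10) = 1600 - 8 = 1592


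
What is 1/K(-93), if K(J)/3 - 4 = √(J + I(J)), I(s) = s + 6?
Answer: 1/147 - I*√5/98 ≈ 0.0068027 - 0.022817*I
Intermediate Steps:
I(s) = 6 + s
K(J) = 12 + 3*√(6 + 2*J) (K(J) = 12 + 3*√(J + (6 + J)) = 12 + 3*√(6 + 2*J))
1/K(-93) = 1/(12 + 3*√(6 + 2*(-93))) = 1/(12 + 3*√(6 - 186)) = 1/(12 + 3*√(-180)) = 1/(12 + 3*(6*I*√5)) = 1/(12 + 18*I*√5)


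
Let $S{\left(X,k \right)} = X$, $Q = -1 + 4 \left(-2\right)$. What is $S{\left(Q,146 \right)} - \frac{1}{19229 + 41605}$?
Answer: $- \frac{547507}{60834} \approx -9.0$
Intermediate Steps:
$Q = -9$ ($Q = -1 - 8 = -9$)
$S{\left(Q,146 \right)} - \frac{1}{19229 + 41605} = -9 - \frac{1}{19229 + 41605} = -9 - \frac{1}{60834} = - \frac{547507}{60834}$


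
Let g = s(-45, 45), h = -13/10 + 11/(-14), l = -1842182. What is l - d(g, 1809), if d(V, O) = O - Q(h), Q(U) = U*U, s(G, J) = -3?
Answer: -2258883646/1225 ≈ -1.8440e+6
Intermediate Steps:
h = -73/35 (h = -13*⅒ + 11*(-1/14) = -13/10 - 11/14 = -73/35 ≈ -2.0857)
Q(U) = U²
g = -3
d(V, O) = -5329/1225 + O (d(V, O) = O - (-73/35)² = O - 1*5329/1225 = O - 5329/1225 = -5329/1225 + O)
l - d(g, 1809) = -1842182 - (-5329/1225 + 1809) = -1842182 - 1*2210696/1225 = -1842182 - 2210696/1225 = -2258883646/1225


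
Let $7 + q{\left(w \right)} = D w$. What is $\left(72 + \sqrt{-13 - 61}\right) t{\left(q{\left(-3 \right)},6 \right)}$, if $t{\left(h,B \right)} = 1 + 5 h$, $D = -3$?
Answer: $792 + 11 i \sqrt{74} \approx 792.0 + 94.626 i$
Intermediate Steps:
$q{\left(w \right)} = -7 - 3 w$
$\left(72 + \sqrt{-13 - 61}\right) t{\left(q{\left(-3 \right)},6 \right)} = \left(72 + \sqrt{-13 - 61}\right) \left(1 + 5 \left(-7 - -9\right)\right) = \left(72 + \sqrt{-74}\right) \left(1 + 5 \left(-7 + 9\right)\right) = \left(72 + i \sqrt{74}\right) \left(1 + 5 \cdot 2\right) = \left(72 + i \sqrt{74}\right) \left(1 + 10\right) = \left(72 + i \sqrt{74}\right) 11 = 792 + 11 i \sqrt{74}$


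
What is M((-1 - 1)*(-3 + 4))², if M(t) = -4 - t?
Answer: 4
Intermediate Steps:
M((-1 - 1)*(-3 + 4))² = (-4 - (-1 - 1)*(-3 + 4))² = (-4 - (-2))² = (-4 - 1*(-2))² = (-4 + 2)² = (-2)² = 4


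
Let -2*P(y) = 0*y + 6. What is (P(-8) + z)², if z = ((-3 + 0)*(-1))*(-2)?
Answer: 81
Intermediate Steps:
P(y) = -3 (P(y) = -(0*y + 6)/2 = -(0 + 6)/2 = -½*6 = -3)
z = -6 (z = -3*(-1)*(-2) = 3*(-2) = -6)
(P(-8) + z)² = (-3 - 6)² = (-9)² = 81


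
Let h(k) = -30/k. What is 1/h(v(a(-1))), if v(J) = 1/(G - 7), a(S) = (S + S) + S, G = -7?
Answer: 1/420 ≈ 0.0023810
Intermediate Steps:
a(S) = 3*S (a(S) = 2*S + S = 3*S)
v(J) = -1/14 (v(J) = 1/(-7 - 7) = 1/(-14) = -1/14)
1/h(v(a(-1))) = 1/(-30/(-1/14)) = 1/(-30*(-14)) = 1/420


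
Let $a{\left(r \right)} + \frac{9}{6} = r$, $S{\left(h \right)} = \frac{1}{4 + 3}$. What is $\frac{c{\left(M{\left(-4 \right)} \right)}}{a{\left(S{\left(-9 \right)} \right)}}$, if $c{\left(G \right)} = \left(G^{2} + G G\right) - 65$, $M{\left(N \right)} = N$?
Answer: $\frac{462}{19} \approx 24.316$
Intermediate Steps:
$S{\left(h \right)} = \frac{1}{7}$
$a{\left(r \right)} = - \frac{3}{2} + r$
$c{\left(G \right)} = -65 + 2 G^{2}$ ($c{\left(G \right)} = \left(G^{2} + G^{2}\right) - 65 = 2 G^{2} - 65 = -65 + 2 G^{2}$)
$\frac{c{\left(M{\left(-4 \right)} \right)}}{a{\left(S{\left(-9 \right)} \right)}} = \frac{-65 + 2 \left(-4\right)^{2}}{- \frac{3}{2} + \frac{1}{7}} = \frac{-65 + 2 \cdot 16}{- \frac{19}{14}} = \left(-65 + 32\right) \left(- \frac{14}{19}\right) = \left(-33\right) \left(- \frac{14}{19}\right) = \frac{462}{19}$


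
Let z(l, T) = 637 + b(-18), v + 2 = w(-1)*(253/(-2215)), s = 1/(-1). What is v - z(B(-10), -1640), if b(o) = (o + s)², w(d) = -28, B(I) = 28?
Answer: -2207916/2215 ≈ -996.80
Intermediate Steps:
s = -1
b(o) = (-1 + o)² (b(o) = (o - 1)² = (-1 + o)²)
v = 2654/2215 (v = -2 - 7084/(-2215) = -2 - 7084*(-1)/2215 = -2 - 28*(-253/2215) = -2 + 7084/2215 = 2654/2215 ≈ 1.1982)
z(l, T) = 998 (z(l, T) = 637 + (-1 - 18)² = 637 + (-19)² = 637 + 361 = 998)
v - z(B(-10), -1640) = 2654/2215 - 1*998 = 2654/2215 - 998 = -2207916/2215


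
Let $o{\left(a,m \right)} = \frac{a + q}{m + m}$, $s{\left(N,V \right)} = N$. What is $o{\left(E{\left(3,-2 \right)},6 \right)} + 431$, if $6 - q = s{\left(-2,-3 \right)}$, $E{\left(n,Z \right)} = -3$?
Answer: $\frac{5177}{12} \approx 431.42$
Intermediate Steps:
$q = 8$ ($q = 6 - -2 = 6 + 2 = 8$)
$o{\left(a,m \right)} = \frac{8 + a}{2 m}$ ($o{\left(a,m \right)} = \frac{a + 8}{m + m} = \frac{8 + a}{2 m}$)
$o{\left(E{\left(3,-2 \right)},6 \right)} + 431 = \frac{8 - 3}{2 \cdot 6} + 431 = \frac{1}{2} \cdot \frac{1}{6} \cdot 5 + 431 = \frac{5}{12} + 431 = \frac{5177}{12}$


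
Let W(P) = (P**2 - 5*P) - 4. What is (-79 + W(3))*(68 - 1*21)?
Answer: -4183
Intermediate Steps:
W(P) = -4 + P**2 - 5*P
(-79 + W(3))*(68 - 1*21) = (-79 + (-4 + 3**2 - 5*3))*(68 - 1*21) = (-79 + (-4 + 9 - 15))*(68 - 21) = (-79 - 10)*47 = -89*47 = -4183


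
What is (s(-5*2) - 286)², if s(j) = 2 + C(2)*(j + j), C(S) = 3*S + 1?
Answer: 179776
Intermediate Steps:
C(S) = 1 + 3*S
s(j) = 2 + 14*j (s(j) = 2 + (1 + 3*2)*(j + j) = 2 + (1 + 6)*(2*j) = 2 + 7*(2*j) = 2 + 14*j)
(s(-5*2) - 286)² = ((2 + 14*(-5*2)) - 286)² = ((2 + 14*(-10)) - 286)² = ((2 - 140) - 286)² = (-138 - 286)² = (-424)² = 179776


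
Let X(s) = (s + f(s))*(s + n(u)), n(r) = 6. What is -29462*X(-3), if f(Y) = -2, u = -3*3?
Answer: 441930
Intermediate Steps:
u = -9
X(s) = (-2 + s)*(6 + s) (X(s) = (s - 2)*(s + 6) = (-2 + s)*(6 + s))
-29462*X(-3) = -29462*(-12 + (-3)**2 + 4*(-3)) = -29462*(-12 + 9 - 12) = -29462*(-15) = 441930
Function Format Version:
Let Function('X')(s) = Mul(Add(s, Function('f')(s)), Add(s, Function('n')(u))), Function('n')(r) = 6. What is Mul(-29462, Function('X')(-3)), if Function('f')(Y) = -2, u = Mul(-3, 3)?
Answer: 441930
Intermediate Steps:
u = -9
Function('X')(s) = Mul(Add(-2, s), Add(6, s)) (Function('X')(s) = Mul(Add(s, -2), Add(s, 6)) = Mul(Add(-2, s), Add(6, s)))
Mul(-29462, Function('X')(-3)) = Mul(-29462, Add(-12, Pow(-3, 2), Mul(4, -3))) = Mul(-29462, Add(-12, 9, -12)) = Mul(-29462, -15) = 441930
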